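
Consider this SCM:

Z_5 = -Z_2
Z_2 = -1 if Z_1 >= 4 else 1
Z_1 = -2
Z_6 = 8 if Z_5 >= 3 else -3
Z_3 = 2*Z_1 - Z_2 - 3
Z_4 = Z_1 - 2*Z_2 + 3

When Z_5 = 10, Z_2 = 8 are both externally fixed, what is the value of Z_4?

Setting Z_5 = 10, Z_2 = 8 by intervention discards those variables' equations.
Z_4 = Z_1 - 2*Z_2 + 3  [with Z_1=-2, Z_2=8]  = -15

-15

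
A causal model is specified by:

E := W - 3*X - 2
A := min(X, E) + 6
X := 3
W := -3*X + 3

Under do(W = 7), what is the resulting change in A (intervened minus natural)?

Under do(W=7), the mechanism W := -3*X + 3 is discarded; W is fixed at 7.
E = W - 3*X - 2  [with W=7, X=3]  = -4
A = min(X, E) + 6  [with X=3, E=-4]  = 2
Without intervention: W = -3*X + 3  [with X=3]  = -6; E = W - 3*X - 2  [with W=-6, X=3]  = -17; A = min(X, E) + 6  [with X=3, E=-17]  = -11.
Change = 2 − (-11) = 13.

13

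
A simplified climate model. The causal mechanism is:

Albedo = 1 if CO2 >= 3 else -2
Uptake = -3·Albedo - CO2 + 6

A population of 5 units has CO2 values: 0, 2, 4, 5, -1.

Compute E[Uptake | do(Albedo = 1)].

do(Albedo=1) breaks Albedo's dependence on CO2. With Albedo=1 fixed, Uptake across the units is 3, 1, -1, -2, 4, mean 1.

1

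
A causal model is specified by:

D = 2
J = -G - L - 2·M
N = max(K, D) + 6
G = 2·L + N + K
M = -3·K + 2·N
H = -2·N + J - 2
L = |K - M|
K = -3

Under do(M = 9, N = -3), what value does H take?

The joint intervention fixes M = 9, N = -3, removing each variable's own equation.
L = |K - M|  [with K=-3, M=9]  = 12
G = 2·L + N + K  [with L=12, N=-3, K=-3]  = 18
J = -G - L - 2·M  [with G=18, L=12, M=9]  = -48
H = -2·N + J - 2  [with N=-3, J=-48]  = -44

-44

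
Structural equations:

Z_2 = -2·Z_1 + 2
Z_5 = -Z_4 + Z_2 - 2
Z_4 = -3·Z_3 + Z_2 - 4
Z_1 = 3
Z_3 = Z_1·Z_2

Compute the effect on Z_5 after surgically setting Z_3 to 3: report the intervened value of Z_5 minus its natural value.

do(Z_3=3) replaces the equation Z_3 = Z_1·Z_2 with the constant Z_3 = 3.
Z_2 = -2·Z_1 + 2  [with Z_1=3]  = -4
Z_4 = -3·Z_3 + Z_2 - 4  [with Z_3=3, Z_2=-4]  = -17
Z_5 = -Z_4 + Z_2 - 2  [with Z_4=-17, Z_2=-4]  = 11
Without intervention: Z_2 = -2·Z_1 + 2  [with Z_1=3]  = -4; Z_3 = Z_1·Z_2  [with Z_1=3, Z_2=-4]  = -12; Z_4 = -3·Z_3 + Z_2 - 4  [with Z_3=-12, Z_2=-4]  = 28; Z_5 = -Z_4 + Z_2 - 2  [with Z_4=28, Z_2=-4]  = -34.
Change = 11 − (-34) = 45.

45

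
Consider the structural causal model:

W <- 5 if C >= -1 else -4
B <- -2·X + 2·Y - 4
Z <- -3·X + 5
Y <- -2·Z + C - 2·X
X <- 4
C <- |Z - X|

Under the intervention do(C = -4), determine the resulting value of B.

-8

The intervention breaks the incoming arrows to C: C <- |Z - X| no longer applies, and C = -4.
Z = -3·X + 5  [with X=4]  = -7
Y = -2·Z + C - 2·X  [with Z=-7, C=-4, X=4]  = 2
B = -2·X + 2·Y - 4  [with X=4, Y=2]  = -8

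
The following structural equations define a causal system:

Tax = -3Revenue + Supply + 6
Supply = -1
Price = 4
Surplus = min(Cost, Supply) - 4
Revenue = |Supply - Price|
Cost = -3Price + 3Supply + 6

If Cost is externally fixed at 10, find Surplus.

-5

The intervention breaks the incoming arrows to Cost: Cost = -3Price + 3Supply + 6 no longer applies, and Cost = 10.
Surplus = min(Cost, Supply) - 4  [with Cost=10, Supply=-1]  = -5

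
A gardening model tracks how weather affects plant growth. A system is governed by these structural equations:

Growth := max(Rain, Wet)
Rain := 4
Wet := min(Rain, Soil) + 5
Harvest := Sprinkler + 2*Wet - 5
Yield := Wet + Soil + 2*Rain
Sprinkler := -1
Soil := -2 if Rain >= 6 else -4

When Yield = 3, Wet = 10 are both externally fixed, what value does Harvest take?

Under do(Yield = 3, Wet = 10), each intervened variable's structural equation is replaced by its fixed value.
Harvest = Sprinkler + 2*Wet - 5  [with Sprinkler=-1, Wet=10]  = 14

14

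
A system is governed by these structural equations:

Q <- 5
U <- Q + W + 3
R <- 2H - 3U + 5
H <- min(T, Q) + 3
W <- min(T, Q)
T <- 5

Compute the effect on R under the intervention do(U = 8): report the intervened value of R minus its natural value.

15

Under do(U=8), the mechanism U <- Q + W + 3 is discarded; U is fixed at 8.
H = min(T, Q) + 3  [with T=5, Q=5]  = 8
R = 2H - 3U + 5  [with H=8, U=8]  = -3
Without intervention: W = min(T, Q)  [with T=5, Q=5]  = 5; U = Q + W + 3  [with Q=5, W=5]  = 13; H = min(T, Q) + 3  [with T=5, Q=5]  = 8; R = 2H - 3U + 5  [with H=8, U=13]  = -18.
Change = -3 − (-18) = 15.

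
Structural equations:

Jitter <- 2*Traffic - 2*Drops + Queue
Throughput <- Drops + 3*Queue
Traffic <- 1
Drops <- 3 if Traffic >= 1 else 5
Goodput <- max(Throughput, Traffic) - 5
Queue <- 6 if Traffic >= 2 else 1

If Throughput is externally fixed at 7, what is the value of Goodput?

The intervention breaks the incoming arrows to Throughput: Throughput <- Drops + 3*Queue no longer applies, and Throughput = 7.
Goodput = max(Throughput, Traffic) - 5  [with Throughput=7, Traffic=1]  = 2

2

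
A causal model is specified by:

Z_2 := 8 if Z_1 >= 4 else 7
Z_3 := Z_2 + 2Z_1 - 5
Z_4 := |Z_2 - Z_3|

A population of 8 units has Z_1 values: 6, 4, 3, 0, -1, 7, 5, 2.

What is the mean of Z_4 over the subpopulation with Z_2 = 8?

6

Observing Z_2=8 restricts to units where Z_2's equation naturally yields 8: Z_1 ∈ {6, 4, 7, 5}. In that subpopulation Z_4 = 7, 3, 9, 5, mean 6.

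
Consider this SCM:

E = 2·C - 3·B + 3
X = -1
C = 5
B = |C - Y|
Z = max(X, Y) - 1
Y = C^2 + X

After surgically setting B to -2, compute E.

19

Under do(B=-2), the mechanism B = |C - Y| is discarded; B is fixed at -2.
E = 2·C - 3·B + 3  [with C=5, B=-2]  = 19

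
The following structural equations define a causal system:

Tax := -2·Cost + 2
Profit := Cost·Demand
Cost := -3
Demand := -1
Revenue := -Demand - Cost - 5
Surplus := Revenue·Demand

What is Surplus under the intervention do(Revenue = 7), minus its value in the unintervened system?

The intervention breaks the incoming arrows to Revenue: Revenue := -Demand - Cost - 5 no longer applies, and Revenue = 7.
Surplus = Revenue·Demand  [with Revenue=7, Demand=-1]  = -7
Without intervention: Revenue = -Demand - Cost - 5  [with Demand=-1, Cost=-3]  = -1; Surplus = Revenue·Demand  [with Revenue=-1, Demand=-1]  = 1.
Change = -7 − 1 = -8.

-8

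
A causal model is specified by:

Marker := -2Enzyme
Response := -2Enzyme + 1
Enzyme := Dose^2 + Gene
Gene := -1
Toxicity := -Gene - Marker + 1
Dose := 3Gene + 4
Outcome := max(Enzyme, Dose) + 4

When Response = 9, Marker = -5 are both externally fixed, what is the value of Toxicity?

7

Setting Response = 9, Marker = -5 by intervention discards those variables' equations.
Toxicity = -Gene - Marker + 1  [with Gene=-1, Marker=-5]  = 7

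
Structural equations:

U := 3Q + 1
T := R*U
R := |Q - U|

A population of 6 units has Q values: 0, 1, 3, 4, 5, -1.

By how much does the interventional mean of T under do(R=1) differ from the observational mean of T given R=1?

7.5

do(R=1) breaks R's dependence on Q. With R=1 fixed, T across the units is 1, 4, 10, 13, 16, -2, mean 7.
Observing R=1 restricts to units where R's equation naturally yields 1: Q ∈ {0, -1}. In that subpopulation T = 1, -2, mean -0.5.
Difference = 7 − (-0.5) = 7.5.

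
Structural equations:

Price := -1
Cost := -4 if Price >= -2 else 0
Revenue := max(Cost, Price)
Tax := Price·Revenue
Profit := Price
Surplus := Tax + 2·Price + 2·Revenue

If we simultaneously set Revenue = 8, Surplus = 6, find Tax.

Setting Revenue = 8, Surplus = 6 by intervention discards those variables' equations.
Tax = Price·Revenue  [with Price=-1, Revenue=8]  = -8

-8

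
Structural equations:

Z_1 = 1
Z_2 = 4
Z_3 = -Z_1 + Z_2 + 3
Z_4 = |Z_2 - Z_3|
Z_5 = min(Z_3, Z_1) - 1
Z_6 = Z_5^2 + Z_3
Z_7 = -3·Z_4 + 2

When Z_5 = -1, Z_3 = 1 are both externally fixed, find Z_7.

The joint intervention fixes Z_5 = -1, Z_3 = 1, removing each variable's own equation.
Z_4 = |Z_2 - Z_3|  [with Z_2=4, Z_3=1]  = 3
Z_7 = -3·Z_4 + 2  [with Z_4=3]  = -7

-7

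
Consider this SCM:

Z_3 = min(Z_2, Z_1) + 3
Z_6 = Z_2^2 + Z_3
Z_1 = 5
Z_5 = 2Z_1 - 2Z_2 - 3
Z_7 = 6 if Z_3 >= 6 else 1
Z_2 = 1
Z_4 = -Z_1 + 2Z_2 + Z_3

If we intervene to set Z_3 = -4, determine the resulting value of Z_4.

The intervention breaks the incoming arrows to Z_3: Z_3 = min(Z_2, Z_1) + 3 no longer applies, and Z_3 = -4.
Z_4 = -Z_1 + 2Z_2 + Z_3  [with Z_1=5, Z_2=1, Z_3=-4]  = -7

-7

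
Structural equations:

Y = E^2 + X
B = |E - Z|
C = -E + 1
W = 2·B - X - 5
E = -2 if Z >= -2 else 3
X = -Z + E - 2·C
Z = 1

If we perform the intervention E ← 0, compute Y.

Under do(E=0), the mechanism E = -2 if Z >= -2 else 3 is discarded; E is fixed at 0.
C = -E + 1  [with E=0]  = 1
X = -Z + E - 2·C  [with Z=1, E=0, C=1]  = -3
Y = E^2 + X  [with E=0, X=-3]  = -3

-3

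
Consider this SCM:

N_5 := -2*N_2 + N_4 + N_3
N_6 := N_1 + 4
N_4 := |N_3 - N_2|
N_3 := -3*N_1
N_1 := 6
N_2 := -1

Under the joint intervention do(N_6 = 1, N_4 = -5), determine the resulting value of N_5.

-21

Setting N_6 = 1, N_4 = -5 by intervention discards those variables' equations.
N_3 = -3*N_1  [with N_1=6]  = -18
N_5 = -2*N_2 + N_4 + N_3  [with N_2=-1, N_4=-5, N_3=-18]  = -21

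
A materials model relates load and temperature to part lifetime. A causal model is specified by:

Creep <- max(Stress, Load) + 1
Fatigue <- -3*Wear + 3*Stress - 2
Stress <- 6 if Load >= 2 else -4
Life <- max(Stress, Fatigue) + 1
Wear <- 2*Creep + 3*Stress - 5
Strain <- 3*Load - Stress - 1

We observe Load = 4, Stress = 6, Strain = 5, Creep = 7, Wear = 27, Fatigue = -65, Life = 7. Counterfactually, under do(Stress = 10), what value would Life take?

Under do(Stress=10), the mechanism Stress <- 6 if Load >= 2 else -4 is discarded; Stress is fixed at 10.
Creep = max(Stress, Load) + 1  [with Stress=10, Load=4]  = 11
Wear = 2*Creep + 3*Stress - 5  [with Creep=11, Stress=10]  = 47
Fatigue = -3*Wear + 3*Stress - 2  [with Wear=47, Stress=10]  = -113
Life = max(Stress, Fatigue) + 1  [with Stress=10, Fatigue=-113]  = 11

11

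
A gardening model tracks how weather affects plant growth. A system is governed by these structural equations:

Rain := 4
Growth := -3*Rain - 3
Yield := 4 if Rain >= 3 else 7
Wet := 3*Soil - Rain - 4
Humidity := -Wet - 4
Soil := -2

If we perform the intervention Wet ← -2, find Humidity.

do(Wet=-2) replaces the equation Wet := 3*Soil - Rain - 4 with the constant Wet = -2.
Humidity = -Wet - 4  [with Wet=-2]  = -2

-2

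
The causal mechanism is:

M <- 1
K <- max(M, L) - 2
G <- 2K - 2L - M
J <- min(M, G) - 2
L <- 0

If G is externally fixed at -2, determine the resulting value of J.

Intervening sets G = -2 and removes its equation (G <- 2K - 2L - M).
J = min(M, G) - 2  [with M=1, G=-2]  = -4

-4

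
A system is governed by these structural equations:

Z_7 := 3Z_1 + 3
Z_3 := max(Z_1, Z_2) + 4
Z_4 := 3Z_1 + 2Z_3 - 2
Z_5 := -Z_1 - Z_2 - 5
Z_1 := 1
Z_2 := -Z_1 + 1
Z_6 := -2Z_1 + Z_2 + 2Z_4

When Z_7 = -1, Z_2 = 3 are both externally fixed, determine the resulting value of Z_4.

15

Under do(Z_7 = -1, Z_2 = 3), each intervened variable's structural equation is replaced by its fixed value.
Z_3 = max(Z_1, Z_2) + 4  [with Z_1=1, Z_2=3]  = 7
Z_4 = 3Z_1 + 2Z_3 - 2  [with Z_1=1, Z_3=7]  = 15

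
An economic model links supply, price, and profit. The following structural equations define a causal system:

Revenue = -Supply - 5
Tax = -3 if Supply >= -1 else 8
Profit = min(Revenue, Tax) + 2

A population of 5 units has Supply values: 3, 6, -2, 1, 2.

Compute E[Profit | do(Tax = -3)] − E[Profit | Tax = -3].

1

do(Tax=-3) breaks Tax's dependence on Supply. With Tax=-3 fixed, Profit across the units is -6, -9, -1, -4, -5, mean -5.
E[Profit|Tax=-3] averages over only the 4 units with Tax=-3 (Supply = 3, 6, 1, 2): Profit = -6, -9, -4, -5, mean -6.
Difference = -5 − (-6) = 1.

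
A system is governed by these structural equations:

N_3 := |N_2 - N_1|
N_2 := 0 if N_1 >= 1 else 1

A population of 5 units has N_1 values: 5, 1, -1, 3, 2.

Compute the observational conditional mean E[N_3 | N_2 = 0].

Conditioning on N_2=0 selects the 4 unit(s) with N_1 ∈ {5, 1, 3, 2}. Their N_3 values: 5, 1, 3, 2. Mean = 2.75.

2.75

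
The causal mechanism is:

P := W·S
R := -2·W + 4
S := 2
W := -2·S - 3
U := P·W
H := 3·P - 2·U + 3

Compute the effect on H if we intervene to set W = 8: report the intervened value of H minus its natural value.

do(W=8) replaces the equation W := -2·S - 3 with the constant W = 8.
P = W·S  [with W=8, S=2]  = 16
U = P·W  [with P=16, W=8]  = 128
H = 3·P - 2·U + 3  [with P=16, U=128]  = -205
Without intervention: W = -2·S - 3  [with S=2]  = -7; P = W·S  [with W=-7, S=2]  = -14; U = P·W  [with P=-14, W=-7]  = 98; H = 3·P - 2·U + 3  [with P=-14, U=98]  = -235.
Change = -205 − (-235) = 30.

30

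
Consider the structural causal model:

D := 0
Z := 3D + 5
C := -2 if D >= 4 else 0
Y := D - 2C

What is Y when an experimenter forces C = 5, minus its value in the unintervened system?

-10

The intervention breaks the incoming arrows to C: C := -2 if D >= 4 else 0 no longer applies, and C = 5.
Y = D - 2C  [with D=0, C=5]  = -10
Without intervention: C = -2 if D >= 4 else 0  [with D=0]  = 0; Y = D - 2C  [with D=0, C=0]  = 0.
Change = -10 − 0 = -10.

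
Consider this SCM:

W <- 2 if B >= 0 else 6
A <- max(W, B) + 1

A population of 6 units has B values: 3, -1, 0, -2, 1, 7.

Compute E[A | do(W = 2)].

4

do(W=2) breaks W's dependence on B. With W=2 fixed, A across the units is 4, 3, 3, 3, 3, 8, mean 4.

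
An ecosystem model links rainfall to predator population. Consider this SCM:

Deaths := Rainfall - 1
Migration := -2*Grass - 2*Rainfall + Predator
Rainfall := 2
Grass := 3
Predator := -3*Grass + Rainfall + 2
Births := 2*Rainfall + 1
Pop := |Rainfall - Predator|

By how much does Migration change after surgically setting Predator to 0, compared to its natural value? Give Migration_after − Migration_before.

The intervention breaks the incoming arrows to Predator: Predator := -3*Grass + Rainfall + 2 no longer applies, and Predator = 0.
Migration = -2*Grass - 2*Rainfall + Predator  [with Grass=3, Rainfall=2, Predator=0]  = -10
Without intervention: Predator = -3*Grass + Rainfall + 2  [with Grass=3, Rainfall=2]  = -5; Migration = -2*Grass - 2*Rainfall + Predator  [with Grass=3, Rainfall=2, Predator=-5]  = -15.
Change = -10 − (-15) = 5.

5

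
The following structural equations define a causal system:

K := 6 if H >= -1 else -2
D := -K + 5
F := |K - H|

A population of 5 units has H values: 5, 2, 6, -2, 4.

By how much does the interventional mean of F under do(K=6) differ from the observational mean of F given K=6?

1.25

The intervention sets K=6 in all 5 units regardless of H. Recomputing F per unit gives 1, 4, 0, 8, 2; average 3.
Observing K=6 restricts to units where K's equation naturally yields 6: H ∈ {5, 2, 6, 4}. In that subpopulation F = 1, 4, 0, 2, mean 1.75.
Difference = 3 − 1.75 = 1.25.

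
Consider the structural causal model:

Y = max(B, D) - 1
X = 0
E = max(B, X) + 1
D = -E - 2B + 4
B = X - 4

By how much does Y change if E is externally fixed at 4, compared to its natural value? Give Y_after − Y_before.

-3

do(E=4) replaces the equation E = max(B, X) + 1 with the constant E = 4.
B = X - 4  [with X=0]  = -4
D = -E - 2B + 4  [with E=4, B=-4]  = 8
Y = max(B, D) - 1  [with B=-4, D=8]  = 7
Without intervention: B = X - 4  [with X=0]  = -4; E = max(B, X) + 1  [with B=-4, X=0]  = 1; D = -E - 2B + 4  [with E=1, B=-4]  = 11; Y = max(B, D) - 1  [with B=-4, D=11]  = 10.
Change = 7 − 10 = -3.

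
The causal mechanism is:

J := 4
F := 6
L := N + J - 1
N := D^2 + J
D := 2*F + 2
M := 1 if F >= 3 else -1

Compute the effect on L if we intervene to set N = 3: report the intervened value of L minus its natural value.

Under do(N=3), the mechanism N := D^2 + J is discarded; N is fixed at 3.
L = N + J - 1  [with N=3, J=4]  = 6
Without intervention: D = 2*F + 2  [with F=6]  = 14; N = D^2 + J  [with D=14, J=4]  = 200; L = N + J - 1  [with N=200, J=4]  = 203.
Change = 6 − 203 = -197.

-197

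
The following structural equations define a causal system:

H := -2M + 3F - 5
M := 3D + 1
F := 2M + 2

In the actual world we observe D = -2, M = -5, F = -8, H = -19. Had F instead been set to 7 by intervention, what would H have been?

The intervention breaks the incoming arrows to F: F := 2M + 2 no longer applies, and F = 7.
M = 3D + 1  [with D=-2]  = -5
H = -2M + 3F - 5  [with M=-5, F=7]  = 26

26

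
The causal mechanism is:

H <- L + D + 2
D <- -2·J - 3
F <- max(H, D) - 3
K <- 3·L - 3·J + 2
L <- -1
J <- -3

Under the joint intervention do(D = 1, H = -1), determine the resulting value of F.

-2

The joint intervention fixes D = 1, H = -1, removing each variable's own equation.
F = max(H, D) - 3  [with H=-1, D=1]  = -2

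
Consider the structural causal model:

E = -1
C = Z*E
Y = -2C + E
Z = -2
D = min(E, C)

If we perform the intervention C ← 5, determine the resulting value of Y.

-11

The intervention breaks the incoming arrows to C: C = Z*E no longer applies, and C = 5.
Y = -2C + E  [with C=5, E=-1]  = -11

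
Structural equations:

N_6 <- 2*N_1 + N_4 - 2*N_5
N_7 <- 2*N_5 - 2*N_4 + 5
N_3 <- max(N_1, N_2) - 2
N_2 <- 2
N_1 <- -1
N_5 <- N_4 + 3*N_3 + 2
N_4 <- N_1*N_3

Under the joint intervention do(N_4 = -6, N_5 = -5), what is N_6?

2

The joint intervention fixes N_4 = -6, N_5 = -5, removing each variable's own equation.
N_6 = 2*N_1 + N_4 - 2*N_5  [with N_1=-1, N_4=-6, N_5=-5]  = 2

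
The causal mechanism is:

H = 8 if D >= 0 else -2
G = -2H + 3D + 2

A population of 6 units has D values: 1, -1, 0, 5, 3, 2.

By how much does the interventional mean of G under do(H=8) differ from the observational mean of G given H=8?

-1.6

The intervention sets H=8 in all 6 units regardless of D. Recomputing G per unit gives -11, -17, -14, 1, -5, -8; average -9.
E[G|H=8] averages over only the 5 units with H=8 (D = 1, 0, 5, 3, 2): G = -11, -14, 1, -5, -8, mean -7.4.
Difference = -9 − (-7.4) = -1.6.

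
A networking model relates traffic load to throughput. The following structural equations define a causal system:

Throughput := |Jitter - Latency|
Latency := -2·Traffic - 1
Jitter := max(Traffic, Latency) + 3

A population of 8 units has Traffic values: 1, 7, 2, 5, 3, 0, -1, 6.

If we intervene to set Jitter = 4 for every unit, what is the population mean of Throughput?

10.75

The intervention sets Jitter=4 in all 8 units regardless of Traffic. Recomputing Throughput per unit gives 7, 19, 9, 15, 11, 5, 3, 17; average 10.75.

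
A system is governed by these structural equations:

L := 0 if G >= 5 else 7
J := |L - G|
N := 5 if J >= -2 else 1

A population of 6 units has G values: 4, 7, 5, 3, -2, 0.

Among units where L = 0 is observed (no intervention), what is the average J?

6

Observing L=0 restricts to units where L's equation naturally yields 0: G ∈ {7, 5}. In that subpopulation J = 7, 5, mean 6.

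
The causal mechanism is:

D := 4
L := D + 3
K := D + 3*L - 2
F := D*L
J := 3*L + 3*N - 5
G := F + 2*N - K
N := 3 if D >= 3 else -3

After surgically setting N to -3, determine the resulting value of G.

-1

The intervention breaks the incoming arrows to N: N := 3 if D >= 3 else -3 no longer applies, and N = -3.
L = D + 3  [with D=4]  = 7
K = D + 3*L - 2  [with D=4, L=7]  = 23
F = D*L  [with D=4, L=7]  = 28
G = F + 2*N - K  [with F=28, N=-3, K=23]  = -1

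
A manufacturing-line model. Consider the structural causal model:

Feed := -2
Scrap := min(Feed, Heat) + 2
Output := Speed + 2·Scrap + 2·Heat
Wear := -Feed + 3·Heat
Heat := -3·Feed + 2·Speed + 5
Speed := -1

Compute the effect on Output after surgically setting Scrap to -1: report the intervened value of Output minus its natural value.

-2

The intervention breaks the incoming arrows to Scrap: Scrap := min(Feed, Heat) + 2 no longer applies, and Scrap = -1.
Heat = -3·Feed + 2·Speed + 5  [with Feed=-2, Speed=-1]  = 9
Output = Speed + 2·Scrap + 2·Heat  [with Speed=-1, Scrap=-1, Heat=9]  = 15
Without intervention: Heat = -3·Feed + 2·Speed + 5  [with Feed=-2, Speed=-1]  = 9; Scrap = min(Feed, Heat) + 2  [with Feed=-2, Heat=9]  = 0; Output = Speed + 2·Scrap + 2·Heat  [with Speed=-1, Scrap=0, Heat=9]  = 17.
Change = 15 − 17 = -2.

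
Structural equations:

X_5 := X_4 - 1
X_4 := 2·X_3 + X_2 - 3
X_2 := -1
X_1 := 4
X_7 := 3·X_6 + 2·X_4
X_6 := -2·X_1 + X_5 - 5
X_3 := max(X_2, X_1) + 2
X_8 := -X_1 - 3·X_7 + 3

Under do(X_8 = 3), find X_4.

8

The intervention breaks the incoming arrows to X_8: X_8 := -X_1 - 3·X_7 + 3 no longer applies, and X_8 = 3.
Since X_4 is not a descendant of the intervened variable, it is unaffected.
X_3 = max(X_2, X_1) + 2  [with X_2=-1, X_1=4]  = 6
X_4 = 2·X_3 + X_2 - 3  [with X_3=6, X_2=-1]  = 8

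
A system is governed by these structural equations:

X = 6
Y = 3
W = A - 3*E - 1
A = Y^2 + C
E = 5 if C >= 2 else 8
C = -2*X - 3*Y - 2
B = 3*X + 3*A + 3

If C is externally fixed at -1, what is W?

The intervention breaks the incoming arrows to C: C = -2*X - 3*Y - 2 no longer applies, and C = -1.
A = Y^2 + C  [with Y=3, C=-1]  = 8
E = 5 if C >= 2 else 8  [with C=-1]  = 8
W = A - 3*E - 1  [with A=8, E=8]  = -17

-17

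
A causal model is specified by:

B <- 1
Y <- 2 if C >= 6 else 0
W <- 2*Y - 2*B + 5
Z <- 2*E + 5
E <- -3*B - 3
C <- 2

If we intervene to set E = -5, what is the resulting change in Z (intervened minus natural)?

The intervention breaks the incoming arrows to E: E <- -3*B - 3 no longer applies, and E = -5.
Z = 2*E + 5  [with E=-5]  = -5
Without intervention: E = -3*B - 3  [with B=1]  = -6; Z = 2*E + 5  [with E=-6]  = -7.
Change = -5 − (-7) = 2.

2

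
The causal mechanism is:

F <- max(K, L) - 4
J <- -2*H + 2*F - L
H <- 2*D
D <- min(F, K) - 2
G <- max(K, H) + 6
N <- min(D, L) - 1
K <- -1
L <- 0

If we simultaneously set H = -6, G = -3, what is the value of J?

4

Under do(H = -6, G = -3), each intervened variable's structural equation is replaced by its fixed value.
F = max(K, L) - 4  [with K=-1, L=0]  = -4
J = -2*H + 2*F - L  [with H=-6, F=-4, L=0]  = 4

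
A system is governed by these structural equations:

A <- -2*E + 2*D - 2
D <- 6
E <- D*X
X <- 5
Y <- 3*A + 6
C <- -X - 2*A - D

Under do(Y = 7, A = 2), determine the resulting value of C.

-15

Setting Y = 7, A = 2 by intervention discards those variables' equations.
C = -X - 2*A - D  [with X=5, A=2, D=6]  = -15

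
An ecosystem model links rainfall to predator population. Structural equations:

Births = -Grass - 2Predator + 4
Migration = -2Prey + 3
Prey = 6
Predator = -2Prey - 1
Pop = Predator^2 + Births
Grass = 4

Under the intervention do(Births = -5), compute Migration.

-9

Intervening sets Births = -5 and removes its equation (Births = -Grass - 2Predator + 4).
No directed path runs from Births to Migration, so Migration keeps its natural value.
Migration = -2Prey + 3  [with Prey=6]  = -9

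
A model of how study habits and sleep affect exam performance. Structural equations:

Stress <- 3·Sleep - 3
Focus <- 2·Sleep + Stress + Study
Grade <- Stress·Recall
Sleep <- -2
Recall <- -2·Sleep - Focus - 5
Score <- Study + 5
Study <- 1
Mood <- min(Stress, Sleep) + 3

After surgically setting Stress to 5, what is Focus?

The intervention breaks the incoming arrows to Stress: Stress <- 3·Sleep - 3 no longer applies, and Stress = 5.
Focus = 2·Sleep + Stress + Study  [with Sleep=-2, Stress=5, Study=1]  = 2

2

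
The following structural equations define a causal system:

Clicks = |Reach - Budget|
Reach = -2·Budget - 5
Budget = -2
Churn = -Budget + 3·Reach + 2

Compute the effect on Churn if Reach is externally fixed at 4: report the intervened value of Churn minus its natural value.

Under do(Reach=4), the mechanism Reach = -2·Budget - 5 is discarded; Reach is fixed at 4.
Churn = -Budget + 3·Reach + 2  [with Budget=-2, Reach=4]  = 16
Without intervention: Reach = -2·Budget - 5  [with Budget=-2]  = -1; Churn = -Budget + 3·Reach + 2  [with Budget=-2, Reach=-1]  = 1.
Change = 16 − 1 = 15.

15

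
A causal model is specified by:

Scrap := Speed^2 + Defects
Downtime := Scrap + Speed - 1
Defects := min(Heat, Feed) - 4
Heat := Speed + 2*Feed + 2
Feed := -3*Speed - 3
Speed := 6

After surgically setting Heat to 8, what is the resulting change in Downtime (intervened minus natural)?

13

The intervention breaks the incoming arrows to Heat: Heat := Speed + 2*Feed + 2 no longer applies, and Heat = 8.
Feed = -3*Speed - 3  [with Speed=6]  = -21
Defects = min(Heat, Feed) - 4  [with Heat=8, Feed=-21]  = -25
Scrap = Speed^2 + Defects  [with Speed=6, Defects=-25]  = 11
Downtime = Scrap + Speed - 1  [with Scrap=11, Speed=6]  = 16
Without intervention: Feed = -3*Speed - 3  [with Speed=6]  = -21; Heat = Speed + 2*Feed + 2  [with Speed=6, Feed=-21]  = -34; Defects = min(Heat, Feed) - 4  [with Heat=-34, Feed=-21]  = -38; Scrap = Speed^2 + Defects  [with Speed=6, Defects=-38]  = -2; Downtime = Scrap + Speed - 1  [with Scrap=-2, Speed=6]  = 3.
Change = 16 − 3 = 13.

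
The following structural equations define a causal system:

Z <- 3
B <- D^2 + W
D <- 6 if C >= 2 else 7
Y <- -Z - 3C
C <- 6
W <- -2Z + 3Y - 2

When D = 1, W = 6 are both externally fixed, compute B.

Setting D = 1, W = 6 by intervention discards those variables' equations.
B = D^2 + W  [with D=1, W=6]  = 7

7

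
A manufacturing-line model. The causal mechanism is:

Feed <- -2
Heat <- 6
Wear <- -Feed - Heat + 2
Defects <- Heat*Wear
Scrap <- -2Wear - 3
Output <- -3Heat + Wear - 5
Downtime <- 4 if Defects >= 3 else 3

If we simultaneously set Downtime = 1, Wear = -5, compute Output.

Setting Downtime = 1, Wear = -5 by intervention discards those variables' equations.
Output = -3Heat + Wear - 5  [with Heat=6, Wear=-5]  = -28

-28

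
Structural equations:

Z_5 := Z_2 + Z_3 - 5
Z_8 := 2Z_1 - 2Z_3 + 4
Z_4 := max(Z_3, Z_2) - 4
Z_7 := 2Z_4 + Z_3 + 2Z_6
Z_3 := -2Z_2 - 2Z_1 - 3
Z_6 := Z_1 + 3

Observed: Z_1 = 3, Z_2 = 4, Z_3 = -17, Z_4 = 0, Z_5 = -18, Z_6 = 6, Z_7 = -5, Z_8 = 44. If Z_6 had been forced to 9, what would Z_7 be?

1

Intervening sets Z_6 = 9 and removes its equation (Z_6 := Z_1 + 3).
Z_3 = -2Z_2 - 2Z_1 - 3  [with Z_2=4, Z_1=3]  = -17
Z_4 = max(Z_3, Z_2) - 4  [with Z_3=-17, Z_2=4]  = 0
Z_7 = 2Z_4 + Z_3 + 2Z_6  [with Z_4=0, Z_3=-17, Z_6=9]  = 1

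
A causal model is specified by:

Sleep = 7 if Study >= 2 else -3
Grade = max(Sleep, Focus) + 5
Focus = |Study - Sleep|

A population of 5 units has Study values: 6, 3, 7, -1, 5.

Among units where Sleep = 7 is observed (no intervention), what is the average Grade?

12

Observing Sleep=7 restricts to units where Sleep's equation naturally yields 7: Study ∈ {6, 3, 7, 5}. In that subpopulation Grade = 12, 12, 12, 12, mean 12.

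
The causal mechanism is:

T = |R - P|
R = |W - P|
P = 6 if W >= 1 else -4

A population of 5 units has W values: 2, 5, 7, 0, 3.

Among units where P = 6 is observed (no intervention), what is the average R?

2.25

Conditioning on P=6 selects the 4 unit(s) with W ∈ {2, 5, 7, 3}. Their R values: 4, 1, 1, 3. Mean = 2.25.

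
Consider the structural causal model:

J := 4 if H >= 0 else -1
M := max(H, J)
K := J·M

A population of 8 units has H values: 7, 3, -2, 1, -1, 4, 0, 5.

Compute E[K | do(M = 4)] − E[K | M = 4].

-5

Under do(M=4), M's equation is replaced by M=4 for every unit. Per-unit K: 16, 16, -4, 16, -4, 16, 16, 16. Mean = 11.
Conditioning on M=4 selects the 4 unit(s) with H ∈ {3, 1, 4, 0}. Their K values: 16, 16, 16, 16. Mean = 16.
Difference = 11 − 16 = -5.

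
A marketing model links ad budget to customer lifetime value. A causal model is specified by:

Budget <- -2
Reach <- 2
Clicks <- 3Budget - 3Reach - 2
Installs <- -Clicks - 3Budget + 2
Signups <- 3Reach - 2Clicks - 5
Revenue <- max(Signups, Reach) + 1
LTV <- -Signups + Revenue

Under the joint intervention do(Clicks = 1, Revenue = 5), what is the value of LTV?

6

Under do(Clicks = 1, Revenue = 5), each intervened variable's structural equation is replaced by its fixed value.
Signups = 3Reach - 2Clicks - 5  [with Reach=2, Clicks=1]  = -1
LTV = -Signups + Revenue  [with Signups=-1, Revenue=5]  = 6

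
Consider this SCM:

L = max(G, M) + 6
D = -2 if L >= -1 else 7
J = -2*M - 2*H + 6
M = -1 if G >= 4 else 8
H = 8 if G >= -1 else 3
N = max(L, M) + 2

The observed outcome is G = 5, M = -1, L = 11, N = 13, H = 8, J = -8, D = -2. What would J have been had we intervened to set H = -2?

12

The intervention breaks the incoming arrows to H: H = 8 if G >= -1 else 3 no longer applies, and H = -2.
M = -1 if G >= 4 else 8  [with G=5]  = -1
J = -2*M - 2*H + 6  [with M=-1, H=-2]  = 12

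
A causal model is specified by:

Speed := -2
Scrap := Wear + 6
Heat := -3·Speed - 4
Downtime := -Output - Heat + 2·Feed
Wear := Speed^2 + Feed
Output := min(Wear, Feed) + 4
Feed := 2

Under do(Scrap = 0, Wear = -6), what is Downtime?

4

Setting Scrap = 0, Wear = -6 by intervention discards those variables' equations.
Heat = -3·Speed - 4  [with Speed=-2]  = 2
Output = min(Wear, Feed) + 4  [with Wear=-6, Feed=2]  = -2
Downtime = -Output - Heat + 2·Feed  [with Output=-2, Heat=2, Feed=2]  = 4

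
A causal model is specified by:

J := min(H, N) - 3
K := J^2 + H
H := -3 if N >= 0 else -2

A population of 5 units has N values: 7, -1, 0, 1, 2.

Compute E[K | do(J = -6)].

33.2

Under do(J=-6), J's equation is replaced by J=-6 for every unit. Per-unit K: 33, 34, 33, 33, 33. Mean = 33.2.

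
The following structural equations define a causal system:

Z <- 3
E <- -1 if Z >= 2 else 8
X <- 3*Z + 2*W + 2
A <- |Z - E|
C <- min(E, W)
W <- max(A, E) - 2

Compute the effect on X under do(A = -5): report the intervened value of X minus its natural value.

The intervention breaks the incoming arrows to A: A <- |Z - E| no longer applies, and A = -5.
E = -1 if Z >= 2 else 8  [with Z=3]  = -1
W = max(A, E) - 2  [with A=-5, E=-1]  = -3
X = 3*Z + 2*W + 2  [with Z=3, W=-3]  = 5
Without intervention: E = -1 if Z >= 2 else 8  [with Z=3]  = -1; A = |Z - E|  [with Z=3, E=-1]  = 4; W = max(A, E) - 2  [with A=4, E=-1]  = 2; X = 3*Z + 2*W + 2  [with Z=3, W=2]  = 15.
Change = 5 − 15 = -10.

-10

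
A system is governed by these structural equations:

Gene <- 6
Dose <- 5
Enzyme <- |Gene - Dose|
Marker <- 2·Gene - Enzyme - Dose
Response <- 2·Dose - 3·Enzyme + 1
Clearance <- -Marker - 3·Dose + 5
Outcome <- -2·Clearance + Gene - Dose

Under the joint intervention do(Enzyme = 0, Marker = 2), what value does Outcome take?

25

Under do(Enzyme = 0, Marker = 2), each intervened variable's structural equation is replaced by its fixed value.
Clearance = -Marker - 3·Dose + 5  [with Marker=2, Dose=5]  = -12
Outcome = -2·Clearance + Gene - Dose  [with Clearance=-12, Gene=6, Dose=5]  = 25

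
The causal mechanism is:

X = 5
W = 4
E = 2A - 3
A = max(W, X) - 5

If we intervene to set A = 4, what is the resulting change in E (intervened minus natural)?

The intervention breaks the incoming arrows to A: A = max(W, X) - 5 no longer applies, and A = 4.
E = 2A - 3  [with A=4]  = 5
Without intervention: A = max(W, X) - 5  [with W=4, X=5]  = 0; E = 2A - 3  [with A=0]  = -3.
Change = 5 − (-3) = 8.

8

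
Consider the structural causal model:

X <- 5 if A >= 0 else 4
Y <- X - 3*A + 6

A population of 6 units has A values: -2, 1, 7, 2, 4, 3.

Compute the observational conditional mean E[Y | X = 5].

E[Y|X=5] averages over only the 5 units with X=5 (A = 1, 7, 2, 4, 3): Y = 8, -10, 5, -1, 2, mean 0.8.

0.8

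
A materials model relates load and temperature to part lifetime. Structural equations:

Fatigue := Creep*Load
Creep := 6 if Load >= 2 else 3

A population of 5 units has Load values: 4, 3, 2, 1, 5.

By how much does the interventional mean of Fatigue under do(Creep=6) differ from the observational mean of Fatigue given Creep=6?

Every unit gets Creep=6 under the intervention. Fatigue values become 24, 18, 12, 6, 30; E[Fatigue|do(Creep=6)] = 18.
Conditioning on Creep=6 selects the 4 unit(s) with Load ∈ {4, 3, 2, 5}. Their Fatigue values: 24, 18, 12, 30. Mean = 21.
Difference = 18 − 21 = -3.

-3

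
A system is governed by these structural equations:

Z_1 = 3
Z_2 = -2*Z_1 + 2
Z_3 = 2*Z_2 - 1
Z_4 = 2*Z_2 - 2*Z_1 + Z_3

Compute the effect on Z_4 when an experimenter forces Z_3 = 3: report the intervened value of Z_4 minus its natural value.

12

The intervention breaks the incoming arrows to Z_3: Z_3 = 2*Z_2 - 1 no longer applies, and Z_3 = 3.
Z_2 = -2*Z_1 + 2  [with Z_1=3]  = -4
Z_4 = 2*Z_2 - 2*Z_1 + Z_3  [with Z_2=-4, Z_1=3, Z_3=3]  = -11
Without intervention: Z_2 = -2*Z_1 + 2  [with Z_1=3]  = -4; Z_3 = 2*Z_2 - 1  [with Z_2=-4]  = -9; Z_4 = 2*Z_2 - 2*Z_1 + Z_3  [with Z_2=-4, Z_1=3, Z_3=-9]  = -23.
Change = -11 − (-23) = 12.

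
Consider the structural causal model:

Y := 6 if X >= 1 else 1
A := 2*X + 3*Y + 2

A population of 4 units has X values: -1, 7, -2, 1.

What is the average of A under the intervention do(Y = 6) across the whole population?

do(Y=6) breaks Y's dependence on X. With Y=6 fixed, A across the units is 18, 34, 16, 22, mean 22.5.

22.5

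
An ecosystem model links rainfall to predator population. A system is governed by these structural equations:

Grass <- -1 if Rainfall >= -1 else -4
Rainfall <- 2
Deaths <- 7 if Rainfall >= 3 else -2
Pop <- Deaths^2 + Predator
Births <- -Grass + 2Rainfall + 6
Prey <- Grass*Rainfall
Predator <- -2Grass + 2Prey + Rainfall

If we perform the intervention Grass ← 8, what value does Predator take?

18

Under do(Grass=8), the mechanism Grass <- -1 if Rainfall >= -1 else -4 is discarded; Grass is fixed at 8.
Prey = Grass*Rainfall  [with Grass=8, Rainfall=2]  = 16
Predator = -2Grass + 2Prey + Rainfall  [with Grass=8, Prey=16, Rainfall=2]  = 18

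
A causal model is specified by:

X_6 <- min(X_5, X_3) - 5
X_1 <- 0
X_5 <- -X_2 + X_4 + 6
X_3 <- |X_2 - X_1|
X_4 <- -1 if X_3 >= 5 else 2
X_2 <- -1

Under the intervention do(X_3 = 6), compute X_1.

Under do(X_3=6), the mechanism X_3 <- |X_2 - X_1| is discarded; X_3 is fixed at 6.
X_1 is not downstream of the intervention, so its value is determined by the original equations.

0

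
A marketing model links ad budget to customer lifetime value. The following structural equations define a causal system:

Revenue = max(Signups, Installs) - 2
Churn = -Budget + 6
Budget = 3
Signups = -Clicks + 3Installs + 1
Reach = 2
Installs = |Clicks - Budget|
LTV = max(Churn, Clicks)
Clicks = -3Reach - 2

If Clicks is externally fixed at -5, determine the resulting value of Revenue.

28

The intervention breaks the incoming arrows to Clicks: Clicks = -3Reach - 2 no longer applies, and Clicks = -5.
Installs = |Clicks - Budget|  [with Clicks=-5, Budget=3]  = 8
Signups = -Clicks + 3Installs + 1  [with Clicks=-5, Installs=8]  = 30
Revenue = max(Signups, Installs) - 2  [with Signups=30, Installs=8]  = 28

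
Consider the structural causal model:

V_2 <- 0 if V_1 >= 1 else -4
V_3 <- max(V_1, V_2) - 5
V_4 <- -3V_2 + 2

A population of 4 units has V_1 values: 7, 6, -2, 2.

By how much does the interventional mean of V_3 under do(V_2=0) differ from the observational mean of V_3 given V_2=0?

-1.25

do(V_2=0) breaks V_2's dependence on V_1. With V_2=0 fixed, V_3 across the units is 2, 1, -5, -3, mean -1.25.
Observing V_2=0 restricts to units where V_2's equation naturally yields 0: V_1 ∈ {7, 6, 2}. In that subpopulation V_3 = 2, 1, -3, mean 0.
Difference = -1.25 − 0 = -1.25.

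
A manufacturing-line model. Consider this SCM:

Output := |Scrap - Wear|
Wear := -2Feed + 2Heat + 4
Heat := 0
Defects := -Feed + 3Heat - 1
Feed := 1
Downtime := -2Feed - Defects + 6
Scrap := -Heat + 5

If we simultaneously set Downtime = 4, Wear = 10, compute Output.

5

Setting Downtime = 4, Wear = 10 by intervention discards those variables' equations.
Scrap = -Heat + 5  [with Heat=0]  = 5
Output = |Scrap - Wear|  [with Scrap=5, Wear=10]  = 5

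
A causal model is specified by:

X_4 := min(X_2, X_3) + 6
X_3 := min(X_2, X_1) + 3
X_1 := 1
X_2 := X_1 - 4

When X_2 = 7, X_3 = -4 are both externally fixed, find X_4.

2

Setting X_2 = 7, X_3 = -4 by intervention discards those variables' equations.
X_4 = min(X_2, X_3) + 6  [with X_2=7, X_3=-4]  = 2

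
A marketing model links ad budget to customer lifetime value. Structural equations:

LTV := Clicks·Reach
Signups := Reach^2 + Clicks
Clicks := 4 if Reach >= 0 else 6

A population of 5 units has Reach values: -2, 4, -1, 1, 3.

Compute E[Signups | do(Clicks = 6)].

Under do(Clicks=6), Clicks's equation is replaced by Clicks=6 for every unit. Per-unit Signups: 10, 22, 7, 7, 15. Mean = 12.2.

12.2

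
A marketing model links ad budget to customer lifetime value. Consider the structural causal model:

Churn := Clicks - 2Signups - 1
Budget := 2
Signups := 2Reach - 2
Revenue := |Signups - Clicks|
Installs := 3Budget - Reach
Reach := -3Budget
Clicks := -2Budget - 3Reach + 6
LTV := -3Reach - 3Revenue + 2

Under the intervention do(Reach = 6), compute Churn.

Under do(Reach=6), the mechanism Reach := -3Budget is discarded; Reach is fixed at 6.
Clicks = -2Budget - 3Reach + 6  [with Budget=2, Reach=6]  = -16
Signups = 2Reach - 2  [with Reach=6]  = 10
Churn = Clicks - 2Signups - 1  [with Clicks=-16, Signups=10]  = -37

-37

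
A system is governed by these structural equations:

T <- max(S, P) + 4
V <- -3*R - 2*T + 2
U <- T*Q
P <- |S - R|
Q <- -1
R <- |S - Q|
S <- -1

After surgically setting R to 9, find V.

The intervention breaks the incoming arrows to R: R <- |S - Q| no longer applies, and R = 9.
P = |S - R|  [with S=-1, R=9]  = 10
T = max(S, P) + 4  [with S=-1, P=10]  = 14
V = -3*R - 2*T + 2  [with R=9, T=14]  = -53

-53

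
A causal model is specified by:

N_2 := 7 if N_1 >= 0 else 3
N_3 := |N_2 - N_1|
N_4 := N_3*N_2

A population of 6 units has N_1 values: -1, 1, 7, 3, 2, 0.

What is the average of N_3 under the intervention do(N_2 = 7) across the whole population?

5

Every unit gets N_2=7 under the intervention. N_3 values become 8, 6, 0, 4, 5, 7; E[N_3|do(N_2=7)] = 5.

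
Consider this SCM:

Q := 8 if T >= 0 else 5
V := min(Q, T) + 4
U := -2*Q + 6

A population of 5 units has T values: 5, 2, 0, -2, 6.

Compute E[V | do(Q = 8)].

Every unit gets Q=8 under the intervention. V values become 9, 6, 4, 2, 10; E[V|do(Q=8)] = 6.2.

6.2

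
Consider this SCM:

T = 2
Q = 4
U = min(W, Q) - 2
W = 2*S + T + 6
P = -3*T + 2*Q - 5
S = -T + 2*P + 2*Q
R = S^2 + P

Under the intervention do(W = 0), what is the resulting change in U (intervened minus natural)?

-4

Intervening sets W = 0 and removes its equation (W = 2*S + T + 6).
U = min(W, Q) - 2  [with W=0, Q=4]  = -2
Without intervention: P = -3*T + 2*Q - 5  [with T=2, Q=4]  = -3; S = -T + 2*P + 2*Q  [with T=2, P=-3, Q=4]  = 0; W = 2*S + T + 6  [with S=0, T=2]  = 8; U = min(W, Q) - 2  [with W=8, Q=4]  = 2.
Change = -2 − 2 = -4.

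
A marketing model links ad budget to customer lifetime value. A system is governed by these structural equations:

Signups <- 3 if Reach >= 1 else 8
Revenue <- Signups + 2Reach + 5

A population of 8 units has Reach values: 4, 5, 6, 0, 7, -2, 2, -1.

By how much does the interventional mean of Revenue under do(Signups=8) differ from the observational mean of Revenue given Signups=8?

7.25

The intervention sets Signups=8 in all 8 units regardless of Reach. Recomputing Revenue per unit gives 21, 23, 25, 13, 27, 9, 17, 11; average 18.25.
Observing Signups=8 restricts to units where Signups's equation naturally yields 8: Reach ∈ {0, -2, -1}. In that subpopulation Revenue = 13, 9, 11, mean 11.
Difference = 18.25 − 11 = 7.25.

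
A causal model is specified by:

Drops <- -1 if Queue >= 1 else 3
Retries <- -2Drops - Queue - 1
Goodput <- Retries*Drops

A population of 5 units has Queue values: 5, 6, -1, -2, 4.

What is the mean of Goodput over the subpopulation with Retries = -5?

-5

Conditioning on Retries=-5 selects the 2 unit(s) with Queue ∈ {6, -2}. Their Goodput values: 5, -15. Mean = -5.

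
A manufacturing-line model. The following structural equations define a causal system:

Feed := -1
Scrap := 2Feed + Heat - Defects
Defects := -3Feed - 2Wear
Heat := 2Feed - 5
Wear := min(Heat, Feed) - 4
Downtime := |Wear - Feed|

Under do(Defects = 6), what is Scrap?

-15

Intervening sets Defects = 6 and removes its equation (Defects := -3Feed - 2Wear).
Heat = 2Feed - 5  [with Feed=-1]  = -7
Scrap = 2Feed + Heat - Defects  [with Feed=-1, Heat=-7, Defects=6]  = -15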